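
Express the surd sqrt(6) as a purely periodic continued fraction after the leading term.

Write x_i = (sqrt(6) + m_i)/d_i with (m_0, d_0) = (0, 1). a_0 = floor(sqrt(6)) = 2, since 2^2 = 4 <= 6 < 9 = 3^2.
Iterate m_{i+1} = d_i*a_i - m_i, d_{i+1} = (6 - m_{i+1}^2)/d_i, a_{i+1} = floor((a_0 + m_{i+1})/d_{i+1}):
  m_1 = 1*2 - 0 = 2, d_1 = (6 - 2^2)/1 = 2/1 = 2, a_1 = floor((2 + 2)/2) = 2.
  m_2 = 2*2 - 2 = 2, d_2 = (6 - 2^2)/2 = 2/2 = 1, a_2 = floor((2 + 2)/1) = 4.
  m_3 = 1*4 - 2 = 2, d_3 = (6 - 2^2)/1 = 2/1 = 2: (m_3, d_3) = (m_1, d_1) = (2, 2), so from here the quotients repeat a_1, a_2; the period length is 2.
Hence the expansion of sqrt(6) is a_0 = 2 followed by the repeating block 2, 4 (period 2).

[2; (2, 4)]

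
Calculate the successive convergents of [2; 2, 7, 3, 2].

2/1, 5/2, 37/15, 116/47, 269/109

Using the convergent recurrence p_i = a_i*p_{i-1} + p_{i-2}, q_i = a_i*q_{i-1} + q_{i-2} with p_{-2}=0, p_{-1}=1, q_{-2}=1, q_{-1}=0:
  i=0: a_0=2, p_0 = 2*1 + 0 = 2, q_0 = 2*0 + 1 = 1.
  i=1: a_1=2, p_1 = 2*2 + 1 = 5, q_1 = 2*1 + 0 = 2.
  i=2: a_2=7, p_2 = 7*5 + 2 = 37, q_2 = 7*2 + 1 = 15.
  i=3: a_3=3, p_3 = 3*37 + 5 = 116, q_3 = 3*15 + 2 = 47.
  i=4: a_4=2, p_4 = 2*116 + 37 = 269, q_4 = 2*47 + 15 = 109.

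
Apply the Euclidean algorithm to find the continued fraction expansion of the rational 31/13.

[2; 2, 1, 1, 2]

Run the Euclidean algorithm on 31 and 13; the successive quotients are the partial quotients a_0, a_1, ... (each step inverts the fractional part left over by the previous one):
  31 = 2*13 + 5, so a_0 = 2.
  13 = 2*5 + 3, so a_1 = 2.
  5 = 1*3 + 2, so a_2 = 1.
  3 = 1*2 + 1, so a_3 = 1.
  2 = 2*1 + 0, so a_4 = 2.
The remainder reaches 0 after 5 divisions, so the expansion has 5 partial quotients, read off in order.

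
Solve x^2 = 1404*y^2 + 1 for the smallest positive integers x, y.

(x, y) = (62425, 1666)

First expand sqrt(1404) as a continued fraction. With x_i = (sqrt(1404) + m_i)/d_i and (m_0, d_0) = (0, 1): a_0 = floor(sqrt(1404)) = 37, since 37^2 = 1369 <= 1404 < 1444 = 38^2.
Iterate m_{i+1} = d_i*a_i - m_i, d_{i+1} = (1404 - m_{i+1}^2)/d_i, a_{i+1} = floor((a_0 + m_{i+1})/d_{i+1}):
  m_1 = 1*37 - 0 = 37, d_1 = (1404 - 37^2)/1 = 35/1 = 35, a_1 = floor((37 + 37)/35) = 2.
  m_2 = 35*2 - 37 = 33, d_2 = (1404 - 33^2)/35 = 315/35 = 9, a_2 = floor((37 + 33)/9) = 7.
  m_3 = 9*7 - 33 = 30, d_3 = (1404 - 30^2)/9 = 504/9 = 56, a_3 = floor((37 + 30)/56) = 1.
  m_4 = 56*1 - 30 = 26, d_4 = (1404 - 26^2)/56 = 728/56 = 13, a_4 = floor((37 + 26)/13) = 4.
  m_5 = 13*4 - 26 = 26, d_5 = (1404 - 26^2)/13 = 728/13 = 56, a_5 = floor((37 + 26)/56) = 1.
  m_6 = 56*1 - 26 = 30, d_6 = (1404 - 30^2)/56 = 504/56 = 9, a_6 = floor((37 + 30)/9) = 7.
  m_7 = 9*7 - 30 = 33, d_7 = (1404 - 33^2)/9 = 315/9 = 35, a_7 = floor((37 + 33)/35) = 2.
  m_8 = 35*2 - 33 = 37, d_8 = (1404 - 37^2)/35 = 35/35 = 1, a_8 = floor((37 + 37)/1) = 74.
  m_9 = 1*74 - 37 = 37, d_9 = (1404 - 37^2)/1 = 35/1 = 35: (m_9, d_9) = (m_1, d_1) = (37, 35), so from here the quotients repeat a_1, ..., a_8; the period length is 8.
So sqrt(1404) = [37; (2, 7, 1, 4, 1, 7, 2, 74)] with period length k = 8.
k is even, so the fundamental solution of x^2 - 1404y^2 = 1 is (p_{k-1}, q_{k-1}) = (p_7, q_7); compute convergents through index 7.
Convergents (p_i = a_i*p_{i-1} + p_{i-2}, q_i = a_i*q_{i-1} + q_{i-2} with p_{-2}=0, p_{-1}=1, q_{-2}=1, q_{-1}=0):
  i=0: a_0=37, p_0 = 37*1 + 0 = 37, q_0 = 37*0 + 1 = 1.
  i=1: a_1=2, p_1 = 2*37 + 1 = 75, q_1 = 2*1 + 0 = 2.
  i=2: a_2=7, p_2 = 7*75 + 37 = 562, q_2 = 7*2 + 1 = 15.
  i=3: a_3=1, p_3 = 1*562 + 75 = 637, q_3 = 1*15 + 2 = 17.
  i=4: a_4=4, p_4 = 4*637 + 562 = 3110, q_4 = 4*17 + 15 = 83.
  i=5: a_5=1, p_5 = 1*3110 + 637 = 3747, q_5 = 1*83 + 17 = 100.
  i=6: a_6=7, p_6 = 7*3747 + 3110 = 29339, q_6 = 7*100 + 83 = 783.
  i=7: a_7=2, p_7 = 2*29339 + 3747 = 62425, q_7 = 2*783 + 100 = 1666.
Check: 62425^2 - 1404*1666^2 = 3896880625 - 3896880624 = 1, so (x, y) = (62425, 1666) solves the equation, and by the theorem it is the least positive solution.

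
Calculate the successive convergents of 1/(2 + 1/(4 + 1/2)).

0/1, 1/2, 4/9, 9/20

Using the convergent recurrence p_i = a_i*p_{i-1} + p_{i-2}, q_i = a_i*q_{i-1} + q_{i-2} with p_{-2}=0, p_{-1}=1, q_{-2}=1, q_{-1}=0:
  i=0: a_0=0, p_0 = 0*1 + 0 = 0, q_0 = 0*0 + 1 = 1.
  i=1: a_1=2, p_1 = 2*0 + 1 = 1, q_1 = 2*1 + 0 = 2.
  i=2: a_2=4, p_2 = 4*1 + 0 = 4, q_2 = 4*2 + 1 = 9.
  i=3: a_3=2, p_3 = 2*4 + 1 = 9, q_3 = 2*9 + 2 = 20.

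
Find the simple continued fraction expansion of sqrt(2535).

Write x_i = (sqrt(2535) + m_i)/d_i with (m_0, d_0) = (0, 1). a_0 = floor(sqrt(2535)) = 50, since 50^2 = 2500 <= 2535 < 2601 = 51^2.
Iterate m_{i+1} = d_i*a_i - m_i, d_{i+1} = (2535 - m_{i+1}^2)/d_i, a_{i+1} = floor((a_0 + m_{i+1})/d_{i+1}):
  m_1 = 1*50 - 0 = 50, d_1 = (2535 - 50^2)/1 = 35/1 = 35, a_1 = floor((50 + 50)/35) = 2.
  m_2 = 35*2 - 50 = 20, d_2 = (2535 - 20^2)/35 = 2135/35 = 61, a_2 = floor((50 + 20)/61) = 1.
  m_3 = 61*1 - 20 = 41, d_3 = (2535 - 41^2)/61 = 854/61 = 14, a_3 = floor((50 + 41)/14) = 6.
  m_4 = 14*6 - 41 = 43, d_4 = (2535 - 43^2)/14 = 686/14 = 49, a_4 = floor((50 + 43)/49) = 1.
  m_5 = 49*1 - 43 = 6, d_5 = (2535 - 6^2)/49 = 2499/49 = 51, a_5 = floor((50 + 6)/51) = 1.
  m_6 = 51*1 - 6 = 45, d_6 = (2535 - 45^2)/51 = 510/51 = 10, a_6 = floor((50 + 45)/10) = 9.
  m_7 = 10*9 - 45 = 45, d_7 = (2535 - 45^2)/10 = 510/10 = 51, a_7 = floor((50 + 45)/51) = 1.
  m_8 = 51*1 - 45 = 6, d_8 = (2535 - 6^2)/51 = 2499/51 = 49, a_8 = floor((50 + 6)/49) = 1.
  m_9 = 49*1 - 6 = 43, d_9 = (2535 - 43^2)/49 = 686/49 = 14, a_9 = floor((50 + 43)/14) = 6.
  m_10 = 14*6 - 43 = 41, d_10 = (2535 - 41^2)/14 = 854/14 = 61, a_10 = floor((50 + 41)/61) = 1.
  m_11 = 61*1 - 41 = 20, d_11 = (2535 - 20^2)/61 = 2135/61 = 35, a_11 = floor((50 + 20)/35) = 2.
  m_12 = 35*2 - 20 = 50, d_12 = (2535 - 50^2)/35 = 35/35 = 1, a_12 = floor((50 + 50)/1) = 100.
  m_13 = 1*100 - 50 = 50, d_13 = (2535 - 50^2)/1 = 35/1 = 35: (m_13, d_13) = (m_1, d_1) = (50, 35), so from here the quotients repeat a_1, ..., a_12; the period length is 12.
Hence the expansion of sqrt(2535) is a_0 = 50 followed by the repeating block 2, 1, 6, 1, 1, 9, 1, 1, 6, 1, 2, 100 (period 12).

[50; (2, 1, 6, 1, 1, 9, 1, 1, 6, 1, 2, 100)]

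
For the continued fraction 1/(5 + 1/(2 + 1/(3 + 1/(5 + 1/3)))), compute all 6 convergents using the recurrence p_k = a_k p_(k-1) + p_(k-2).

Using the convergent recurrence p_i = a_i*p_{i-1} + p_{i-2}, q_i = a_i*q_{i-1} + q_{i-2} with p_{-2}=0, p_{-1}=1, q_{-2}=1, q_{-1}=0:
  i=0: a_0=0, p_0 = 0*1 + 0 = 0, q_0 = 0*0 + 1 = 1.
  i=1: a_1=5, p_1 = 5*0 + 1 = 1, q_1 = 5*1 + 0 = 5.
  i=2: a_2=2, p_2 = 2*1 + 0 = 2, q_2 = 2*5 + 1 = 11.
  i=3: a_3=3, p_3 = 3*2 + 1 = 7, q_3 = 3*11 + 5 = 38.
  i=4: a_4=5, p_4 = 5*7 + 2 = 37, q_4 = 5*38 + 11 = 201.
  i=5: a_5=3, p_5 = 3*37 + 7 = 118, q_5 = 3*201 + 38 = 641.

0/1, 1/5, 2/11, 7/38, 37/201, 118/641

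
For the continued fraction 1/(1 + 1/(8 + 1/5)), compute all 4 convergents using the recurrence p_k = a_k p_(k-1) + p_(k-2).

Using the convergent recurrence p_i = a_i*p_{i-1} + p_{i-2}, q_i = a_i*q_{i-1} + q_{i-2} with p_{-2}=0, p_{-1}=1, q_{-2}=1, q_{-1}=0:
  i=0: a_0=0, p_0 = 0*1 + 0 = 0, q_0 = 0*0 + 1 = 1.
  i=1: a_1=1, p_1 = 1*0 + 1 = 1, q_1 = 1*1 + 0 = 1.
  i=2: a_2=8, p_2 = 8*1 + 0 = 8, q_2 = 8*1 + 1 = 9.
  i=3: a_3=5, p_3 = 5*8 + 1 = 41, q_3 = 5*9 + 1 = 46.

0/1, 1/1, 8/9, 41/46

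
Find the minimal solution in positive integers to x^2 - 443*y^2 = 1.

First expand sqrt(443) as a continued fraction. With x_i = (sqrt(443) + m_i)/d_i and (m_0, d_0) = (0, 1): a_0 = floor(sqrt(443)) = 21, since 21^2 = 441 <= 443 < 484 = 22^2.
Iterate m_{i+1} = d_i*a_i - m_i, d_{i+1} = (443 - m_{i+1}^2)/d_i, a_{i+1} = floor((a_0 + m_{i+1})/d_{i+1}):
  m_1 = 1*21 - 0 = 21, d_1 = (443 - 21^2)/1 = 2/1 = 2, a_1 = floor((21 + 21)/2) = 21.
  m_2 = 2*21 - 21 = 21, d_2 = (443 - 21^2)/2 = 2/2 = 1, a_2 = floor((21 + 21)/1) = 42.
  m_3 = 1*42 - 21 = 21, d_3 = (443 - 21^2)/1 = 2/1 = 2: (m_3, d_3) = (m_1, d_1) = (21, 2), so from here the quotients repeat a_1, a_2; the period length is 2.
So sqrt(443) = [21; (21, 42)] with period length k = 2.
k is even, so the fundamental solution of x^2 - 443y^2 = 1 is (p_{k-1}, q_{k-1}) = (p_1, q_1); compute convergents through index 1.
Convergents (p_i = a_i*p_{i-1} + p_{i-2}, q_i = a_i*q_{i-1} + q_{i-2} with p_{-2}=0, p_{-1}=1, q_{-2}=1, q_{-1}=0):
  i=0: a_0=21, p_0 = 21*1 + 0 = 21, q_0 = 21*0 + 1 = 1.
  i=1: a_1=21, p_1 = 21*21 + 1 = 442, q_1 = 21*1 + 0 = 21.
Check: 442^2 - 443*21^2 = 195364 - 195363 = 1, so (x, y) = (442, 21) solves the equation, and by the theorem it is the least positive solution.

(x, y) = (442, 21)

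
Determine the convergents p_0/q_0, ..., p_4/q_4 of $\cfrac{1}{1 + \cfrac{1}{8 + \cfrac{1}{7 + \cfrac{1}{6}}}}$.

0/1, 1/1, 8/9, 57/64, 350/393

Using the convergent recurrence p_i = a_i*p_{i-1} + p_{i-2}, q_i = a_i*q_{i-1} + q_{i-2} with p_{-2}=0, p_{-1}=1, q_{-2}=1, q_{-1}=0:
  i=0: a_0=0, p_0 = 0*1 + 0 = 0, q_0 = 0*0 + 1 = 1.
  i=1: a_1=1, p_1 = 1*0 + 1 = 1, q_1 = 1*1 + 0 = 1.
  i=2: a_2=8, p_2 = 8*1 + 0 = 8, q_2 = 8*1 + 1 = 9.
  i=3: a_3=7, p_3 = 7*8 + 1 = 57, q_3 = 7*9 + 1 = 64.
  i=4: a_4=6, p_4 = 6*57 + 8 = 350, q_4 = 6*64 + 9 = 393.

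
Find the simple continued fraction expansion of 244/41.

[5; 1, 19, 2]

Run the Euclidean algorithm on 244 and 41; the successive quotients are the partial quotients a_0, a_1, ... (each step inverts the fractional part left over by the previous one):
  244 = 5*41 + 39, so a_0 = 5.
  41 = 1*39 + 2, so a_1 = 1.
  39 = 19*2 + 1, so a_2 = 19.
  2 = 2*1 + 0, so a_3 = 2.
The remainder reaches 0 after 4 divisions, so the expansion has 4 partial quotients, read off in order.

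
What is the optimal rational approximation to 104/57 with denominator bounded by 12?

20/11

Expand x = 104/57 as a continued fraction with the Euclidean algorithm:
  104 = 1*57 + 47, so a_0 = 1.
  57 = 1*47 + 10, so a_1 = 1.
  47 = 4*10 + 7, so a_2 = 4.
  10 = 1*7 + 3, so a_3 = 1.
  7 = 2*3 + 1, so a_4 = 2.
  3 = 3*1 + 0, so a_5 = 3.
so x = [1; 1, 4, 1, 2, 3].
Convergents (p_i = a_i*p_{i-1} + p_{i-2}, q_i = a_i*q_{i-1} + q_{i-2} with p_{-2}=0, p_{-1}=1, q_{-2}=1, q_{-1}=0), until the denominator exceeds 12:
  i=0: a_0=1, p_0 = 1*1 + 0 = 1, q_0 = 1*0 + 1 = 1.
  i=1: a_1=1, p_1 = 1*1 + 1 = 2, q_1 = 1*1 + 0 = 1.
  i=2: a_2=4, p_2 = 4*2 + 1 = 9, q_2 = 4*1 + 1 = 5.
  i=3: a_3=1, p_3 = 1*9 + 2 = 11, q_3 = 1*5 + 1 = 6.
  i=4: a_4=2, p_4 = 2*11 + 9 = 31, q_4 = 2*6 + 5 = 17.
q_4 = 17 > 12, so the last convergent with denominator <= 12 is p_3/q_3 = 11/6.
The closest fraction with denominator <= 12 is either p_3/q_3 or the intermediate fraction (k*p_3 + p_2)/(k*q_3 + q_2) with the largest k >= 1 whose denominator stays <= 12; these approach x as k grows, and every other convergent or intermediate fraction in range is farther away.
Largest k: floor((12 - q_2)/q_3) = floor((12 - 5)/6) = 1.
That gives (1*11 + 9)/(1*6 + 5) = 20/11.
Compare the errors: |x - 11/6| = |104*6 - 11*57|/(57*6) = 3/342, and |x - 20/11| = |104*11 - 20*57|/(57*11) = 4/627.
Cross-multiplying, 4*342 = 1368 < 1881 = 3*627, so 4/627 is smaller: the intermediate fraction 20/11 is closer to x than 11/6.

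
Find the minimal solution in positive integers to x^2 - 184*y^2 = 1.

(x, y) = (24335, 1794)

First expand sqrt(184) as a continued fraction. With x_i = (sqrt(184) + m_i)/d_i and (m_0, d_0) = (0, 1): a_0 = floor(sqrt(184)) = 13, since 13^2 = 169 <= 184 < 196 = 14^2.
Iterate m_{i+1} = d_i*a_i - m_i, d_{i+1} = (184 - m_{i+1}^2)/d_i, a_{i+1} = floor((a_0 + m_{i+1})/d_{i+1}):
  m_1 = 1*13 - 0 = 13, d_1 = (184 - 13^2)/1 = 15/1 = 15, a_1 = floor((13 + 13)/15) = 1.
  m_2 = 15*1 - 13 = 2, d_2 = (184 - 2^2)/15 = 180/15 = 12, a_2 = floor((13 + 2)/12) = 1.
  m_3 = 12*1 - 2 = 10, d_3 = (184 - 10^2)/12 = 84/12 = 7, a_3 = floor((13 + 10)/7) = 3.
  m_4 = 7*3 - 10 = 11, d_4 = (184 - 11^2)/7 = 63/7 = 9, a_4 = floor((13 + 11)/9) = 2.
  m_5 = 9*2 - 11 = 7, d_5 = (184 - 7^2)/9 = 135/9 = 15, a_5 = floor((13 + 7)/15) = 1.
  m_6 = 15*1 - 7 = 8, d_6 = (184 - 8^2)/15 = 120/15 = 8, a_6 = floor((13 + 8)/8) = 2.
  m_7 = 8*2 - 8 = 8, d_7 = (184 - 8^2)/8 = 120/8 = 15, a_7 = floor((13 + 8)/15) = 1.
  m_8 = 15*1 - 8 = 7, d_8 = (184 - 7^2)/15 = 135/15 = 9, a_8 = floor((13 + 7)/9) = 2.
  m_9 = 9*2 - 7 = 11, d_9 = (184 - 11^2)/9 = 63/9 = 7, a_9 = floor((13 + 11)/7) = 3.
  m_10 = 7*3 - 11 = 10, d_10 = (184 - 10^2)/7 = 84/7 = 12, a_10 = floor((13 + 10)/12) = 1.
  m_11 = 12*1 - 10 = 2, d_11 = (184 - 2^2)/12 = 180/12 = 15, a_11 = floor((13 + 2)/15) = 1.
  m_12 = 15*1 - 2 = 13, d_12 = (184 - 13^2)/15 = 15/15 = 1, a_12 = floor((13 + 13)/1) = 26.
  m_13 = 1*26 - 13 = 13, d_13 = (184 - 13^2)/1 = 15/1 = 15: (m_13, d_13) = (m_1, d_1) = (13, 15), so from here the quotients repeat a_1, ..., a_12; the period length is 12.
So sqrt(184) = [13; (1, 1, 3, 2, 1, 2, 1, 2, 3, 1, 1, 26)] with period length k = 12.
k is even, so the fundamental solution of x^2 - 184y^2 = 1 is (p_{k-1}, q_{k-1}) = (p_11, q_11); compute convergents through index 11.
Convergents (p_i = a_i*p_{i-1} + p_{i-2}, q_i = a_i*q_{i-1} + q_{i-2} with p_{-2}=0, p_{-1}=1, q_{-2}=1, q_{-1}=0):
  i=0: a_0=13, p_0 = 13*1 + 0 = 13, q_0 = 13*0 + 1 = 1.
  i=1: a_1=1, p_1 = 1*13 + 1 = 14, q_1 = 1*1 + 0 = 1.
  i=2: a_2=1, p_2 = 1*14 + 13 = 27, q_2 = 1*1 + 1 = 2.
  i=3: a_3=3, p_3 = 3*27 + 14 = 95, q_3 = 3*2 + 1 = 7.
  i=4: a_4=2, p_4 = 2*95 + 27 = 217, q_4 = 2*7 + 2 = 16.
  i=5: a_5=1, p_5 = 1*217 + 95 = 312, q_5 = 1*16 + 7 = 23.
  i=6: a_6=2, p_6 = 2*312 + 217 = 841, q_6 = 2*23 + 16 = 62.
  i=7: a_7=1, p_7 = 1*841 + 312 = 1153, q_7 = 1*62 + 23 = 85.
  i=8: a_8=2, p_8 = 2*1153 + 841 = 3147, q_8 = 2*85 + 62 = 232.
  i=9: a_9=3, p_9 = 3*3147 + 1153 = 10594, q_9 = 3*232 + 85 = 781.
  i=10: a_10=1, p_10 = 1*10594 + 3147 = 13741, q_10 = 1*781 + 232 = 1013.
  i=11: a_11=1, p_11 = 1*13741 + 10594 = 24335, q_11 = 1*1013 + 781 = 1794.
Check: 24335^2 - 184*1794^2 = 592192225 - 592192224 = 1, so (x, y) = (24335, 1794) solves the equation, and by the theorem it is the least positive solution.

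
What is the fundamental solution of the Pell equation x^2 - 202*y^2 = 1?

(x, y) = (19731763, 1388322)

First expand sqrt(202) as a continued fraction. With x_i = (sqrt(202) + m_i)/d_i and (m_0, d_0) = (0, 1): a_0 = floor(sqrt(202)) = 14, since 14^2 = 196 <= 202 < 225 = 15^2.
Iterate m_{i+1} = d_i*a_i - m_i, d_{i+1} = (202 - m_{i+1}^2)/d_i, a_{i+1} = floor((a_0 + m_{i+1})/d_{i+1}):
  m_1 = 1*14 - 0 = 14, d_1 = (202 - 14^2)/1 = 6/1 = 6, a_1 = floor((14 + 14)/6) = 4.
  m_2 = 6*4 - 14 = 10, d_2 = (202 - 10^2)/6 = 102/6 = 17, a_2 = floor((14 + 10)/17) = 1.
  m_3 = 17*1 - 10 = 7, d_3 = (202 - 7^2)/17 = 153/17 = 9, a_3 = floor((14 + 7)/9) = 2.
  m_4 = 9*2 - 7 = 11, d_4 = (202 - 11^2)/9 = 81/9 = 9, a_4 = floor((14 + 11)/9) = 2.
  m_5 = 9*2 - 11 = 7, d_5 = (202 - 7^2)/9 = 153/9 = 17, a_5 = floor((14 + 7)/17) = 1.
  m_6 = 17*1 - 7 = 10, d_6 = (202 - 10^2)/17 = 102/17 = 6, a_6 = floor((14 + 10)/6) = 4.
  m_7 = 6*4 - 10 = 14, d_7 = (202 - 14^2)/6 = 6/6 = 1, a_7 = floor((14 + 14)/1) = 28.
  m_8 = 1*28 - 14 = 14, d_8 = (202 - 14^2)/1 = 6/1 = 6: (m_8, d_8) = (m_1, d_1) = (14, 6), so from here the quotients repeat a_1, ..., a_7; the period length is 7.
So sqrt(202) = [14; (4, 1, 2, 2, 1, 4, 28)] with period length k = 7.
k is odd, so (p_{k-1}, q_{k-1}) only solves x^2 - 202y^2 = -1 and the fundamental solution of x^2 - 202y^2 = 1 is (p_{2k-1}, q_{2k-1}) = (p_13, q_13); compute convergents through index 13, running through the period twice.
Convergents (p_i = a_i*p_{i-1} + p_{i-2}, q_i = a_i*q_{i-1} + q_{i-2} with p_{-2}=0, p_{-1}=1, q_{-2}=1, q_{-1}=0):
  i=0: a_0=14, p_0 = 14*1 + 0 = 14, q_0 = 14*0 + 1 = 1.
  i=1: a_1=4, p_1 = 4*14 + 1 = 57, q_1 = 4*1 + 0 = 4.
  i=2: a_2=1, p_2 = 1*57 + 14 = 71, q_2 = 1*4 + 1 = 5.
  i=3: a_3=2, p_3 = 2*71 + 57 = 199, q_3 = 2*5 + 4 = 14.
  i=4: a_4=2, p_4 = 2*199 + 71 = 469, q_4 = 2*14 + 5 = 33.
  i=5: a_5=1, p_5 = 1*469 + 199 = 668, q_5 = 1*33 + 14 = 47.
  i=6: a_6=4, p_6 = 4*668 + 469 = 3141, q_6 = 4*47 + 33 = 221.
  i=7: a_7=28, p_7 = 28*3141 + 668 = 88616, q_7 = 28*221 + 47 = 6235.
  i=8: a_8=4, p_8 = 4*88616 + 3141 = 357605, q_8 = 4*6235 + 221 = 25161.
  i=9: a_9=1, p_9 = 1*357605 + 88616 = 446221, q_9 = 1*25161 + 6235 = 31396.
  i=10: a_10=2, p_10 = 2*446221 + 357605 = 1250047, q_10 = 2*31396 + 25161 = 87953.
  i=11: a_11=2, p_11 = 2*1250047 + 446221 = 2946315, q_11 = 2*87953 + 31396 = 207302.
  i=12: a_12=1, p_12 = 1*2946315 + 1250047 = 4196362, q_12 = 1*207302 + 87953 = 295255.
  i=13: a_13=4, p_13 = 4*4196362 + 2946315 = 19731763, q_13 = 4*295255 + 207302 = 1388322.
Indeed p_6^2 - 202*q_6^2 = 9865881 - 9865882 = -1, not +1.
Check: 19731763^2 - 202*1388322^2 = 389342471088169 - 389342471088168 = 1, so (x, y) = (19731763, 1388322) solves the equation, and by the theorem it is the least positive solution.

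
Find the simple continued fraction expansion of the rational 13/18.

[0; 1, 2, 1, 1, 2]

Run the Euclidean algorithm on 13 and 18; the successive quotients are the partial quotients a_0, a_1, ... (each step inverts the fractional part left over by the previous one):
  13 = 0*18 + 13, so a_0 = 0.
  18 = 1*13 + 5, so a_1 = 1.
  13 = 2*5 + 3, so a_2 = 2.
  5 = 1*3 + 2, so a_3 = 1.
  3 = 1*2 + 1, so a_4 = 1.
  2 = 2*1 + 0, so a_5 = 2.
The remainder reaches 0 after 6 divisions, so the expansion has 6 partial quotients, read off in order.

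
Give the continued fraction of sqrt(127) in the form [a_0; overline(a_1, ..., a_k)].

Write x_i = (sqrt(127) + m_i)/d_i with (m_0, d_0) = (0, 1). a_0 = floor(sqrt(127)) = 11, since 11^2 = 121 <= 127 < 144 = 12^2.
Iterate m_{i+1} = d_i*a_i - m_i, d_{i+1} = (127 - m_{i+1}^2)/d_i, a_{i+1} = floor((a_0 + m_{i+1})/d_{i+1}):
  m_1 = 1*11 - 0 = 11, d_1 = (127 - 11^2)/1 = 6/1 = 6, a_1 = floor((11 + 11)/6) = 3.
  m_2 = 6*3 - 11 = 7, d_2 = (127 - 7^2)/6 = 78/6 = 13, a_2 = floor((11 + 7)/13) = 1.
  m_3 = 13*1 - 7 = 6, d_3 = (127 - 6^2)/13 = 91/13 = 7, a_3 = floor((11 + 6)/7) = 2.
  m_4 = 7*2 - 6 = 8, d_4 = (127 - 8^2)/7 = 63/7 = 9, a_4 = floor((11 + 8)/9) = 2.
  m_5 = 9*2 - 8 = 10, d_5 = (127 - 10^2)/9 = 27/9 = 3, a_5 = floor((11 + 10)/3) = 7.
  m_6 = 3*7 - 10 = 11, d_6 = (127 - 11^2)/3 = 6/3 = 2, a_6 = floor((11 + 11)/2) = 11.
  m_7 = 2*11 - 11 = 11, d_7 = (127 - 11^2)/2 = 6/2 = 3, a_7 = floor((11 + 11)/3) = 7.
  m_8 = 3*7 - 11 = 10, d_8 = (127 - 10^2)/3 = 27/3 = 9, a_8 = floor((11 + 10)/9) = 2.
  m_9 = 9*2 - 10 = 8, d_9 = (127 - 8^2)/9 = 63/9 = 7, a_9 = floor((11 + 8)/7) = 2.
  m_10 = 7*2 - 8 = 6, d_10 = (127 - 6^2)/7 = 91/7 = 13, a_10 = floor((11 + 6)/13) = 1.
  m_11 = 13*1 - 6 = 7, d_11 = (127 - 7^2)/13 = 78/13 = 6, a_11 = floor((11 + 7)/6) = 3.
  m_12 = 6*3 - 7 = 11, d_12 = (127 - 11^2)/6 = 6/6 = 1, a_12 = floor((11 + 11)/1) = 22.
  m_13 = 1*22 - 11 = 11, d_13 = (127 - 11^2)/1 = 6/1 = 6: (m_13, d_13) = (m_1, d_1) = (11, 6), so from here the quotients repeat a_1, ..., a_12; the period length is 12.
Hence the expansion of sqrt(127) is a_0 = 11 followed by the repeating block 3, 1, 2, 2, 7, 11, 7, 2, 2, 1, 3, 22 (period 12).

[11; overline(3, 1, 2, 2, 7, 11, 7, 2, 2, 1, 3, 22)]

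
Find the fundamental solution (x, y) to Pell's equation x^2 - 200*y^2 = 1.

(x, y) = (99, 7)

First expand sqrt(200) as a continued fraction. With x_i = (sqrt(200) + m_i)/d_i and (m_0, d_0) = (0, 1): a_0 = floor(sqrt(200)) = 14, since 14^2 = 196 <= 200 < 225 = 15^2.
Iterate m_{i+1} = d_i*a_i - m_i, d_{i+1} = (200 - m_{i+1}^2)/d_i, a_{i+1} = floor((a_0 + m_{i+1})/d_{i+1}):
  m_1 = 1*14 - 0 = 14, d_1 = (200 - 14^2)/1 = 4/1 = 4, a_1 = floor((14 + 14)/4) = 7.
  m_2 = 4*7 - 14 = 14, d_2 = (200 - 14^2)/4 = 4/4 = 1, a_2 = floor((14 + 14)/1) = 28.
  m_3 = 1*28 - 14 = 14, d_3 = (200 - 14^2)/1 = 4/1 = 4: (m_3, d_3) = (m_1, d_1) = (14, 4), so from here the quotients repeat a_1, a_2; the period length is 2.
So sqrt(200) = [14; (7, 28)] with period length k = 2.
k is even, so the fundamental solution of x^2 - 200y^2 = 1 is (p_{k-1}, q_{k-1}) = (p_1, q_1); compute convergents through index 1.
Convergents (p_i = a_i*p_{i-1} + p_{i-2}, q_i = a_i*q_{i-1} + q_{i-2} with p_{-2}=0, p_{-1}=1, q_{-2}=1, q_{-1}=0):
  i=0: a_0=14, p_0 = 14*1 + 0 = 14, q_0 = 14*0 + 1 = 1.
  i=1: a_1=7, p_1 = 7*14 + 1 = 99, q_1 = 7*1 + 0 = 7.
Check: 99^2 - 200*7^2 = 9801 - 9800 = 1, so (x, y) = (99, 7) solves the equation, and by the theorem it is the least positive solution.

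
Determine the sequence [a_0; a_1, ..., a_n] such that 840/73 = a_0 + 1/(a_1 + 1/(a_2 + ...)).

[11; 1, 1, 36]

Run the Euclidean algorithm on 840 and 73; the successive quotients are the partial quotients a_0, a_1, ... (each step inverts the fractional part left over by the previous one):
  840 = 11*73 + 37, so a_0 = 11.
  73 = 1*37 + 36, so a_1 = 1.
  37 = 1*36 + 1, so a_2 = 1.
  36 = 36*1 + 0, so a_3 = 36.
The remainder reaches 0 after 4 divisions, so the expansion has 4 partial quotients, read off in order.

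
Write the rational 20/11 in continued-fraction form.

[1; 1, 4, 2]

Run the Euclidean algorithm on 20 and 11; the successive quotients are the partial quotients a_0, a_1, ... (each step inverts the fractional part left over by the previous one):
  20 = 1*11 + 9, so a_0 = 1.
  11 = 1*9 + 2, so a_1 = 1.
  9 = 4*2 + 1, so a_2 = 4.
  2 = 2*1 + 0, so a_3 = 2.
The remainder reaches 0 after 4 divisions, so the expansion has 4 partial quotients, read off in order.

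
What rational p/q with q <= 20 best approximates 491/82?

6/1

Expand x = 491/82 as a continued fraction with the Euclidean algorithm:
  491 = 5*82 + 81, so a_0 = 5.
  82 = 1*81 + 1, so a_1 = 1.
  81 = 81*1 + 0, so a_2 = 81.
so x = [5; 1, 81].
Convergents (p_i = a_i*p_{i-1} + p_{i-2}, q_i = a_i*q_{i-1} + q_{i-2} with p_{-2}=0, p_{-1}=1, q_{-2}=1, q_{-1}=0), until the denominator exceeds 20:
  i=0: a_0=5, p_0 = 5*1 + 0 = 5, q_0 = 5*0 + 1 = 1.
  i=1: a_1=1, p_1 = 1*5 + 1 = 6, q_1 = 1*1 + 0 = 1.
  i=2: a_2=81, p_2 = 81*6 + 5 = 491, q_2 = 81*1 + 1 = 82.
q_2 = 82 > 20, so the last convergent with denominator <= 20 is p_1/q_1 = 6/1.
The closest fraction with denominator <= 20 is either p_1/q_1 or the intermediate fraction (k*p_1 + p_0)/(k*q_1 + q_0) with the largest k >= 1 whose denominator stays <= 20; these approach x as k grows, and every other convergent or intermediate fraction in range is farther away.
Largest k: floor((20 - q_0)/q_1) = floor((20 - 1)/1) = 19.
That gives (19*6 + 5)/(19*1 + 1) = 119/20.
Compare the errors: |x - 6/1| = |491*1 - 6*82|/(82*1) = 1/82, and |x - 119/20| = |491*20 - 119*82|/(82*20) = 62/1640.
Cross-multiplying, 1*1640 = 1640 < 5084 = 62*82, so 1/82 is smaller: the convergent 6/1 is closer to x than 119/20.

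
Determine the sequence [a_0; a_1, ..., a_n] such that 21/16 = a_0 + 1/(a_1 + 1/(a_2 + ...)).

Run the Euclidean algorithm on 21 and 16; the successive quotients are the partial quotients a_0, a_1, ... (each step inverts the fractional part left over by the previous one):
  21 = 1*16 + 5, so a_0 = 1.
  16 = 3*5 + 1, so a_1 = 3.
  5 = 5*1 + 0, so a_2 = 5.
The remainder reaches 0 after 3 divisions, so the expansion has 3 partial quotients, read off in order.

[1; 3, 5]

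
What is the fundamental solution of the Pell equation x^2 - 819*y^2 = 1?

(x, y) = (1574, 55)

First expand sqrt(819) as a continued fraction. With x_i = (sqrt(819) + m_i)/d_i and (m_0, d_0) = (0, 1): a_0 = floor(sqrt(819)) = 28, since 28^2 = 784 <= 819 < 841 = 29^2.
Iterate m_{i+1} = d_i*a_i - m_i, d_{i+1} = (819 - m_{i+1}^2)/d_i, a_{i+1} = floor((a_0 + m_{i+1})/d_{i+1}):
  m_1 = 1*28 - 0 = 28, d_1 = (819 - 28^2)/1 = 35/1 = 35, a_1 = floor((28 + 28)/35) = 1.
  m_2 = 35*1 - 28 = 7, d_2 = (819 - 7^2)/35 = 770/35 = 22, a_2 = floor((28 + 7)/22) = 1.
  m_3 = 22*1 - 7 = 15, d_3 = (819 - 15^2)/22 = 594/22 = 27, a_3 = floor((28 + 15)/27) = 1.
  m_4 = 27*1 - 15 = 12, d_4 = (819 - 12^2)/27 = 675/27 = 25, a_4 = floor((28 + 12)/25) = 1.
  m_5 = 25*1 - 12 = 13, d_5 = (819 - 13^2)/25 = 650/25 = 26, a_5 = floor((28 + 13)/26) = 1.
  m_6 = 26*1 - 13 = 13, d_6 = (819 - 13^2)/26 = 650/26 = 25, a_6 = floor((28 + 13)/25) = 1.
  m_7 = 25*1 - 13 = 12, d_7 = (819 - 12^2)/25 = 675/25 = 27, a_7 = floor((28 + 12)/27) = 1.
  m_8 = 27*1 - 12 = 15, d_8 = (819 - 15^2)/27 = 594/27 = 22, a_8 = floor((28 + 15)/22) = 1.
  m_9 = 22*1 - 15 = 7, d_9 = (819 - 7^2)/22 = 770/22 = 35, a_9 = floor((28 + 7)/35) = 1.
  m_10 = 35*1 - 7 = 28, d_10 = (819 - 28^2)/35 = 35/35 = 1, a_10 = floor((28 + 28)/1) = 56.
  m_11 = 1*56 - 28 = 28, d_11 = (819 - 28^2)/1 = 35/1 = 35: (m_11, d_11) = (m_1, d_1) = (28, 35), so from here the quotients repeat a_1, ..., a_10; the period length is 10.
So sqrt(819) = [28; (1, 1, 1, 1, 1, 1, 1, 1, 1, 56)] with period length k = 10.
k is even, so the fundamental solution of x^2 - 819y^2 = 1 is (p_{k-1}, q_{k-1}) = (p_9, q_9); compute convergents through index 9.
Convergents (p_i = a_i*p_{i-1} + p_{i-2}, q_i = a_i*q_{i-1} + q_{i-2} with p_{-2}=0, p_{-1}=1, q_{-2}=1, q_{-1}=0):
  i=0: a_0=28, p_0 = 28*1 + 0 = 28, q_0 = 28*0 + 1 = 1.
  i=1: a_1=1, p_1 = 1*28 + 1 = 29, q_1 = 1*1 + 0 = 1.
  i=2: a_2=1, p_2 = 1*29 + 28 = 57, q_2 = 1*1 + 1 = 2.
  i=3: a_3=1, p_3 = 1*57 + 29 = 86, q_3 = 1*2 + 1 = 3.
  i=4: a_4=1, p_4 = 1*86 + 57 = 143, q_4 = 1*3 + 2 = 5.
  i=5: a_5=1, p_5 = 1*143 + 86 = 229, q_5 = 1*5 + 3 = 8.
  i=6: a_6=1, p_6 = 1*229 + 143 = 372, q_6 = 1*8 + 5 = 13.
  i=7: a_7=1, p_7 = 1*372 + 229 = 601, q_7 = 1*13 + 8 = 21.
  i=8: a_8=1, p_8 = 1*601 + 372 = 973, q_8 = 1*21 + 13 = 34.
  i=9: a_9=1, p_9 = 1*973 + 601 = 1574, q_9 = 1*34 + 21 = 55.
Check: 1574^2 - 819*55^2 = 2477476 - 2477475 = 1, so (x, y) = (1574, 55) solves the equation, and by the theorem it is the least positive solution.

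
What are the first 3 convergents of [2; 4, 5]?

Using the convergent recurrence p_i = a_i*p_{i-1} + p_{i-2}, q_i = a_i*q_{i-1} + q_{i-2} with p_{-2}=0, p_{-1}=1, q_{-2}=1, q_{-1}=0:
  i=0: a_0=2, p_0 = 2*1 + 0 = 2, q_0 = 2*0 + 1 = 1.
  i=1: a_1=4, p_1 = 4*2 + 1 = 9, q_1 = 4*1 + 0 = 4.
  i=2: a_2=5, p_2 = 5*9 + 2 = 47, q_2 = 5*4 + 1 = 21.

2/1, 9/4, 47/21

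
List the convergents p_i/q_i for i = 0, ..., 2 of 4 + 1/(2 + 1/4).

Using the convergent recurrence p_i = a_i*p_{i-1} + p_{i-2}, q_i = a_i*q_{i-1} + q_{i-2} with p_{-2}=0, p_{-1}=1, q_{-2}=1, q_{-1}=0:
  i=0: a_0=4, p_0 = 4*1 + 0 = 4, q_0 = 4*0 + 1 = 1.
  i=1: a_1=2, p_1 = 2*4 + 1 = 9, q_1 = 2*1 + 0 = 2.
  i=2: a_2=4, p_2 = 4*9 + 4 = 40, q_2 = 4*2 + 1 = 9.

4/1, 9/2, 40/9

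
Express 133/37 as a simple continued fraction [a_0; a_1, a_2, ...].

[3; 1, 1, 2, 7]

Run the Euclidean algorithm on 133 and 37; the successive quotients are the partial quotients a_0, a_1, ... (each step inverts the fractional part left over by the previous one):
  133 = 3*37 + 22, so a_0 = 3.
  37 = 1*22 + 15, so a_1 = 1.
  22 = 1*15 + 7, so a_2 = 1.
  15 = 2*7 + 1, so a_3 = 2.
  7 = 7*1 + 0, so a_4 = 7.
The remainder reaches 0 after 5 divisions, so the expansion has 5 partial quotients, read off in order.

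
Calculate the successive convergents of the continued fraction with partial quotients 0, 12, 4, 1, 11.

Using the convergent recurrence p_i = a_i*p_{i-1} + p_{i-2}, q_i = a_i*q_{i-1} + q_{i-2} with p_{-2}=0, p_{-1}=1, q_{-2}=1, q_{-1}=0:
  i=0: a_0=0, p_0 = 0*1 + 0 = 0, q_0 = 0*0 + 1 = 1.
  i=1: a_1=12, p_1 = 12*0 + 1 = 1, q_1 = 12*1 + 0 = 12.
  i=2: a_2=4, p_2 = 4*1 + 0 = 4, q_2 = 4*12 + 1 = 49.
  i=3: a_3=1, p_3 = 1*4 + 1 = 5, q_3 = 1*49 + 12 = 61.
  i=4: a_4=11, p_4 = 11*5 + 4 = 59, q_4 = 11*61 + 49 = 720.

0/1, 1/12, 4/49, 5/61, 59/720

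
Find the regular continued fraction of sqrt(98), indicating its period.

[9; (1, 8, 1, 18)]

Write x_i = (sqrt(98) + m_i)/d_i with (m_0, d_0) = (0, 1). a_0 = floor(sqrt(98)) = 9, since 9^2 = 81 <= 98 < 100 = 10^2.
Iterate m_{i+1} = d_i*a_i - m_i, d_{i+1} = (98 - m_{i+1}^2)/d_i, a_{i+1} = floor((a_0 + m_{i+1})/d_{i+1}):
  m_1 = 1*9 - 0 = 9, d_1 = (98 - 9^2)/1 = 17/1 = 17, a_1 = floor((9 + 9)/17) = 1.
  m_2 = 17*1 - 9 = 8, d_2 = (98 - 8^2)/17 = 34/17 = 2, a_2 = floor((9 + 8)/2) = 8.
  m_3 = 2*8 - 8 = 8, d_3 = (98 - 8^2)/2 = 34/2 = 17, a_3 = floor((9 + 8)/17) = 1.
  m_4 = 17*1 - 8 = 9, d_4 = (98 - 9^2)/17 = 17/17 = 1, a_4 = floor((9 + 9)/1) = 18.
  m_5 = 1*18 - 9 = 9, d_5 = (98 - 9^2)/1 = 17/1 = 17: (m_5, d_5) = (m_1, d_1) = (9, 17), so from here the quotients repeat a_1, ..., a_4; the period length is 4.
Hence the expansion of sqrt(98) is a_0 = 9 followed by the repeating block 1, 8, 1, 18 (period 4).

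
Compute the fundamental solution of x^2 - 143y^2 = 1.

(x, y) = (12, 1)

First expand sqrt(143) as a continued fraction. With x_i = (sqrt(143) + m_i)/d_i and (m_0, d_0) = (0, 1): a_0 = floor(sqrt(143)) = 11, since 11^2 = 121 <= 143 < 144 = 12^2.
Iterate m_{i+1} = d_i*a_i - m_i, d_{i+1} = (143 - m_{i+1}^2)/d_i, a_{i+1} = floor((a_0 + m_{i+1})/d_{i+1}):
  m_1 = 1*11 - 0 = 11, d_1 = (143 - 11^2)/1 = 22/1 = 22, a_1 = floor((11 + 11)/22) = 1.
  m_2 = 22*1 - 11 = 11, d_2 = (143 - 11^2)/22 = 22/22 = 1, a_2 = floor((11 + 11)/1) = 22.
  m_3 = 1*22 - 11 = 11, d_3 = (143 - 11^2)/1 = 22/1 = 22: (m_3, d_3) = (m_1, d_1) = (11, 22), so from here the quotients repeat a_1, a_2; the period length is 2.
So sqrt(143) = [11; (1, 22)] with period length k = 2.
k is even, so the fundamental solution of x^2 - 143y^2 = 1 is (p_{k-1}, q_{k-1}) = (p_1, q_1); compute convergents through index 1.
Convergents (p_i = a_i*p_{i-1} + p_{i-2}, q_i = a_i*q_{i-1} + q_{i-2} with p_{-2}=0, p_{-1}=1, q_{-2}=1, q_{-1}=0):
  i=0: a_0=11, p_0 = 11*1 + 0 = 11, q_0 = 11*0 + 1 = 1.
  i=1: a_1=1, p_1 = 1*11 + 1 = 12, q_1 = 1*1 + 0 = 1.
Check: 12^2 - 143*1^2 = 144 - 143 = 1, so (x, y) = (12, 1) solves the equation, and by the theorem it is the least positive solution.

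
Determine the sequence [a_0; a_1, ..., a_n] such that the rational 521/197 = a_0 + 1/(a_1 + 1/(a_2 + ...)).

Run the Euclidean algorithm on 521 and 197; the successive quotients are the partial quotients a_0, a_1, ... (each step inverts the fractional part left over by the previous one):
  521 = 2*197 + 127, so a_0 = 2.
  197 = 1*127 + 70, so a_1 = 1.
  127 = 1*70 + 57, so a_2 = 1.
  70 = 1*57 + 13, so a_3 = 1.
  57 = 4*13 + 5, so a_4 = 4.
  13 = 2*5 + 3, so a_5 = 2.
  5 = 1*3 + 2, so a_6 = 1.
  3 = 1*2 + 1, so a_7 = 1.
  2 = 2*1 + 0, so a_8 = 2.
The remainder reaches 0 after 9 divisions, so the expansion has 9 partial quotients, read off in order.

[2; 1, 1, 1, 4, 2, 1, 1, 2]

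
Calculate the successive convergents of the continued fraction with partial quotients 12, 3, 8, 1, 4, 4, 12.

Using the convergent recurrence p_i = a_i*p_{i-1} + p_{i-2}, q_i = a_i*q_{i-1} + q_{i-2} with p_{-2}=0, p_{-1}=1, q_{-2}=1, q_{-1}=0:
  i=0: a_0=12, p_0 = 12*1 + 0 = 12, q_0 = 12*0 + 1 = 1.
  i=1: a_1=3, p_1 = 3*12 + 1 = 37, q_1 = 3*1 + 0 = 3.
  i=2: a_2=8, p_2 = 8*37 + 12 = 308, q_2 = 8*3 + 1 = 25.
  i=3: a_3=1, p_3 = 1*308 + 37 = 345, q_3 = 1*25 + 3 = 28.
  i=4: a_4=4, p_4 = 4*345 + 308 = 1688, q_4 = 4*28 + 25 = 137.
  i=5: a_5=4, p_5 = 4*1688 + 345 = 7097, q_5 = 4*137 + 28 = 576.
  i=6: a_6=12, p_6 = 12*7097 + 1688 = 86852, q_6 = 12*576 + 137 = 7049.

12/1, 37/3, 308/25, 345/28, 1688/137, 7097/576, 86852/7049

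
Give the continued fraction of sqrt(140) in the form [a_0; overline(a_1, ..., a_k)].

Write x_i = (sqrt(140) + m_i)/d_i with (m_0, d_0) = (0, 1). a_0 = floor(sqrt(140)) = 11, since 11^2 = 121 <= 140 < 144 = 12^2.
Iterate m_{i+1} = d_i*a_i - m_i, d_{i+1} = (140 - m_{i+1}^2)/d_i, a_{i+1} = floor((a_0 + m_{i+1})/d_{i+1}):
  m_1 = 1*11 - 0 = 11, d_1 = (140 - 11^2)/1 = 19/1 = 19, a_1 = floor((11 + 11)/19) = 1.
  m_2 = 19*1 - 11 = 8, d_2 = (140 - 8^2)/19 = 76/19 = 4, a_2 = floor((11 + 8)/4) = 4.
  m_3 = 4*4 - 8 = 8, d_3 = (140 - 8^2)/4 = 76/4 = 19, a_3 = floor((11 + 8)/19) = 1.
  m_4 = 19*1 - 8 = 11, d_4 = (140 - 11^2)/19 = 19/19 = 1, a_4 = floor((11 + 11)/1) = 22.
  m_5 = 1*22 - 11 = 11, d_5 = (140 - 11^2)/1 = 19/1 = 19: (m_5, d_5) = (m_1, d_1) = (11, 19), so from here the quotients repeat a_1, ..., a_4; the period length is 4.
Hence the expansion of sqrt(140) is a_0 = 11 followed by the repeating block 1, 4, 1, 22 (period 4).

[11; overline(1, 4, 1, 22)]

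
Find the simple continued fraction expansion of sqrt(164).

Write x_i = (sqrt(164) + m_i)/d_i with (m_0, d_0) = (0, 1). a_0 = floor(sqrt(164)) = 12, since 12^2 = 144 <= 164 < 169 = 13^2.
Iterate m_{i+1} = d_i*a_i - m_i, d_{i+1} = (164 - m_{i+1}^2)/d_i, a_{i+1} = floor((a_0 + m_{i+1})/d_{i+1}):
  m_1 = 1*12 - 0 = 12, d_1 = (164 - 12^2)/1 = 20/1 = 20, a_1 = floor((12 + 12)/20) = 1.
  m_2 = 20*1 - 12 = 8, d_2 = (164 - 8^2)/20 = 100/20 = 5, a_2 = floor((12 + 8)/5) = 4.
  m_3 = 5*4 - 8 = 12, d_3 = (164 - 12^2)/5 = 20/5 = 4, a_3 = floor((12 + 12)/4) = 6.
  m_4 = 4*6 - 12 = 12, d_4 = (164 - 12^2)/4 = 20/4 = 5, a_4 = floor((12 + 12)/5) = 4.
  m_5 = 5*4 - 12 = 8, d_5 = (164 - 8^2)/5 = 100/5 = 20, a_5 = floor((12 + 8)/20) = 1.
  m_6 = 20*1 - 8 = 12, d_6 = (164 - 12^2)/20 = 20/20 = 1, a_6 = floor((12 + 12)/1) = 24.
  m_7 = 1*24 - 12 = 12, d_7 = (164 - 12^2)/1 = 20/1 = 20: (m_7, d_7) = (m_1, d_1) = (12, 20), so from here the quotients repeat a_1, ..., a_6; the period length is 6.
Hence the expansion of sqrt(164) is a_0 = 12 followed by the repeating block 1, 4, 6, 4, 1, 24 (period 6).

[12; (1, 4, 6, 4, 1, 24)]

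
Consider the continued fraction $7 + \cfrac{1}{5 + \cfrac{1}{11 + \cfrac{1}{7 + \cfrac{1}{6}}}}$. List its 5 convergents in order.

Using the convergent recurrence p_i = a_i*p_{i-1} + p_{i-2}, q_i = a_i*q_{i-1} + q_{i-2} with p_{-2}=0, p_{-1}=1, q_{-2}=1, q_{-1}=0:
  i=0: a_0=7, p_0 = 7*1 + 0 = 7, q_0 = 7*0 + 1 = 1.
  i=1: a_1=5, p_1 = 5*7 + 1 = 36, q_1 = 5*1 + 0 = 5.
  i=2: a_2=11, p_2 = 11*36 + 7 = 403, q_2 = 11*5 + 1 = 56.
  i=3: a_3=7, p_3 = 7*403 + 36 = 2857, q_3 = 7*56 + 5 = 397.
  i=4: a_4=6, p_4 = 6*2857 + 403 = 17545, q_4 = 6*397 + 56 = 2438.

7/1, 36/5, 403/56, 2857/397, 17545/2438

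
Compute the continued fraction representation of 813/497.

[1; 1, 1, 1, 2, 1, 14, 3]

Run the Euclidean algorithm on 813 and 497; the successive quotients are the partial quotients a_0, a_1, ... (each step inverts the fractional part left over by the previous one):
  813 = 1*497 + 316, so a_0 = 1.
  497 = 1*316 + 181, so a_1 = 1.
  316 = 1*181 + 135, so a_2 = 1.
  181 = 1*135 + 46, so a_3 = 1.
  135 = 2*46 + 43, so a_4 = 2.
  46 = 1*43 + 3, so a_5 = 1.
  43 = 14*3 + 1, so a_6 = 14.
  3 = 3*1 + 0, so a_7 = 3.
The remainder reaches 0 after 8 divisions, so the expansion has 8 partial quotients, read off in order.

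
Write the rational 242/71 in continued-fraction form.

Run the Euclidean algorithm on 242 and 71; the successive quotients are the partial quotients a_0, a_1, ... (each step inverts the fractional part left over by the previous one):
  242 = 3*71 + 29, so a_0 = 3.
  71 = 2*29 + 13, so a_1 = 2.
  29 = 2*13 + 3, so a_2 = 2.
  13 = 4*3 + 1, so a_3 = 4.
  3 = 3*1 + 0, so a_4 = 3.
The remainder reaches 0 after 5 divisions, so the expansion has 5 partial quotients, read off in order.

[3; 2, 2, 4, 3]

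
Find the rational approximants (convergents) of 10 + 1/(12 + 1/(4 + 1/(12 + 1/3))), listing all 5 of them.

10/1, 121/12, 494/49, 6049/600, 18641/1849

Using the convergent recurrence p_i = a_i*p_{i-1} + p_{i-2}, q_i = a_i*q_{i-1} + q_{i-2} with p_{-2}=0, p_{-1}=1, q_{-2}=1, q_{-1}=0:
  i=0: a_0=10, p_0 = 10*1 + 0 = 10, q_0 = 10*0 + 1 = 1.
  i=1: a_1=12, p_1 = 12*10 + 1 = 121, q_1 = 12*1 + 0 = 12.
  i=2: a_2=4, p_2 = 4*121 + 10 = 494, q_2 = 4*12 + 1 = 49.
  i=3: a_3=12, p_3 = 12*494 + 121 = 6049, q_3 = 12*49 + 12 = 600.
  i=4: a_4=3, p_4 = 3*6049 + 494 = 18641, q_4 = 3*600 + 49 = 1849.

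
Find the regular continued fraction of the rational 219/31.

[7; 15, 2]

Run the Euclidean algorithm on 219 and 31; the successive quotients are the partial quotients a_0, a_1, ... (each step inverts the fractional part left over by the previous one):
  219 = 7*31 + 2, so a_0 = 7.
  31 = 15*2 + 1, so a_1 = 15.
  2 = 2*1 + 0, so a_2 = 2.
The remainder reaches 0 after 3 divisions, so the expansion has 3 partial quotients, read off in order.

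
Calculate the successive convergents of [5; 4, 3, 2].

Using the convergent recurrence p_i = a_i*p_{i-1} + p_{i-2}, q_i = a_i*q_{i-1} + q_{i-2} with p_{-2}=0, p_{-1}=1, q_{-2}=1, q_{-1}=0:
  i=0: a_0=5, p_0 = 5*1 + 0 = 5, q_0 = 5*0 + 1 = 1.
  i=1: a_1=4, p_1 = 4*5 + 1 = 21, q_1 = 4*1 + 0 = 4.
  i=2: a_2=3, p_2 = 3*21 + 5 = 68, q_2 = 3*4 + 1 = 13.
  i=3: a_3=2, p_3 = 2*68 + 21 = 157, q_3 = 2*13 + 4 = 30.

5/1, 21/4, 68/13, 157/30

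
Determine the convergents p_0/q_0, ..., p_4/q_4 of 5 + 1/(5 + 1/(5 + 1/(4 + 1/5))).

5/1, 26/5, 135/26, 566/109, 2965/571

Using the convergent recurrence p_i = a_i*p_{i-1} + p_{i-2}, q_i = a_i*q_{i-1} + q_{i-2} with p_{-2}=0, p_{-1}=1, q_{-2}=1, q_{-1}=0:
  i=0: a_0=5, p_0 = 5*1 + 0 = 5, q_0 = 5*0 + 1 = 1.
  i=1: a_1=5, p_1 = 5*5 + 1 = 26, q_1 = 5*1 + 0 = 5.
  i=2: a_2=5, p_2 = 5*26 + 5 = 135, q_2 = 5*5 + 1 = 26.
  i=3: a_3=4, p_3 = 4*135 + 26 = 566, q_3 = 4*26 + 5 = 109.
  i=4: a_4=5, p_4 = 5*566 + 135 = 2965, q_4 = 5*109 + 26 = 571.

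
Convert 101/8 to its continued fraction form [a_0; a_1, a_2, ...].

[12; 1, 1, 1, 2]

Run the Euclidean algorithm on 101 and 8; the successive quotients are the partial quotients a_0, a_1, ... (each step inverts the fractional part left over by the previous one):
  101 = 12*8 + 5, so a_0 = 12.
  8 = 1*5 + 3, so a_1 = 1.
  5 = 1*3 + 2, so a_2 = 1.
  3 = 1*2 + 1, so a_3 = 1.
  2 = 2*1 + 0, so a_4 = 2.
The remainder reaches 0 after 5 divisions, so the expansion has 5 partial quotients, read off in order.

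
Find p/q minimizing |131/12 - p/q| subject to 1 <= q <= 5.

Expand x = 131/12 as a continued fraction with the Euclidean algorithm:
  131 = 10*12 + 11, so a_0 = 10.
  12 = 1*11 + 1, so a_1 = 1.
  11 = 11*1 + 0, so a_2 = 11.
so x = [10; 1, 11].
Convergents (p_i = a_i*p_{i-1} + p_{i-2}, q_i = a_i*q_{i-1} + q_{i-2} with p_{-2}=0, p_{-1}=1, q_{-2}=1, q_{-1}=0), until the denominator exceeds 5:
  i=0: a_0=10, p_0 = 10*1 + 0 = 10, q_0 = 10*0 + 1 = 1.
  i=1: a_1=1, p_1 = 1*10 + 1 = 11, q_1 = 1*1 + 0 = 1.
  i=2: a_2=11, p_2 = 11*11 + 10 = 131, q_2 = 11*1 + 1 = 12.
q_2 = 12 > 5, so the last convergent with denominator <= 5 is p_1/q_1 = 11/1.
The closest fraction with denominator <= 5 is either p_1/q_1 or the intermediate fraction (k*p_1 + p_0)/(k*q_1 + q_0) with the largest k >= 1 whose denominator stays <= 5; these approach x as k grows, and every other convergent or intermediate fraction in range is farther away.
Largest k: floor((5 - q_0)/q_1) = floor((5 - 1)/1) = 4.
That gives (4*11 + 10)/(4*1 + 1) = 54/5.
Compare the errors: |x - 11/1| = |131*1 - 11*12|/(12*1) = 1/12, and |x - 54/5| = |131*5 - 54*12|/(12*5) = 7/60.
Cross-multiplying, 1*60 = 60 < 84 = 7*12, so 1/12 is smaller: the convergent 11/1 is closer to x than 54/5.

11/1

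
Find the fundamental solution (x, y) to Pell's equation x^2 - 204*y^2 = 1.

First expand sqrt(204) as a continued fraction. With x_i = (sqrt(204) + m_i)/d_i and (m_0, d_0) = (0, 1): a_0 = floor(sqrt(204)) = 14, since 14^2 = 196 <= 204 < 225 = 15^2.
Iterate m_{i+1} = d_i*a_i - m_i, d_{i+1} = (204 - m_{i+1}^2)/d_i, a_{i+1} = floor((a_0 + m_{i+1})/d_{i+1}):
  m_1 = 1*14 - 0 = 14, d_1 = (204 - 14^2)/1 = 8/1 = 8, a_1 = floor((14 + 14)/8) = 3.
  m_2 = 8*3 - 14 = 10, d_2 = (204 - 10^2)/8 = 104/8 = 13, a_2 = floor((14 + 10)/13) = 1.
  m_3 = 13*1 - 10 = 3, d_3 = (204 - 3^2)/13 = 195/13 = 15, a_3 = floor((14 + 3)/15) = 1.
  m_4 = 15*1 - 3 = 12, d_4 = (204 - 12^2)/15 = 60/15 = 4, a_4 = floor((14 + 12)/4) = 6.
  m_5 = 4*6 - 12 = 12, d_5 = (204 - 12^2)/4 = 60/4 = 15, a_5 = floor((14 + 12)/15) = 1.
  m_6 = 15*1 - 12 = 3, d_6 = (204 - 3^2)/15 = 195/15 = 13, a_6 = floor((14 + 3)/13) = 1.
  m_7 = 13*1 - 3 = 10, d_7 = (204 - 10^2)/13 = 104/13 = 8, a_7 = floor((14 + 10)/8) = 3.
  m_8 = 8*3 - 10 = 14, d_8 = (204 - 14^2)/8 = 8/8 = 1, a_8 = floor((14 + 14)/1) = 28.
  m_9 = 1*28 - 14 = 14, d_9 = (204 - 14^2)/1 = 8/1 = 8: (m_9, d_9) = (m_1, d_1) = (14, 8), so from here the quotients repeat a_1, ..., a_8; the period length is 8.
So sqrt(204) = [14; (3, 1, 1, 6, 1, 1, 3, 28)] with period length k = 8.
k is even, so the fundamental solution of x^2 - 204y^2 = 1 is (p_{k-1}, q_{k-1}) = (p_7, q_7); compute convergents through index 7.
Convergents (p_i = a_i*p_{i-1} + p_{i-2}, q_i = a_i*q_{i-1} + q_{i-2} with p_{-2}=0, p_{-1}=1, q_{-2}=1, q_{-1}=0):
  i=0: a_0=14, p_0 = 14*1 + 0 = 14, q_0 = 14*0 + 1 = 1.
  i=1: a_1=3, p_1 = 3*14 + 1 = 43, q_1 = 3*1 + 0 = 3.
  i=2: a_2=1, p_2 = 1*43 + 14 = 57, q_2 = 1*3 + 1 = 4.
  i=3: a_3=1, p_3 = 1*57 + 43 = 100, q_3 = 1*4 + 3 = 7.
  i=4: a_4=6, p_4 = 6*100 + 57 = 657, q_4 = 6*7 + 4 = 46.
  i=5: a_5=1, p_5 = 1*657 + 100 = 757, q_5 = 1*46 + 7 = 53.
  i=6: a_6=1, p_6 = 1*757 + 657 = 1414, q_6 = 1*53 + 46 = 99.
  i=7: a_7=3, p_7 = 3*1414 + 757 = 4999, q_7 = 3*99 + 53 = 350.
Check: 4999^2 - 204*350^2 = 24990001 - 24990000 = 1, so (x, y) = (4999, 350) solves the equation, and by the theorem it is the least positive solution.

(x, y) = (4999, 350)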